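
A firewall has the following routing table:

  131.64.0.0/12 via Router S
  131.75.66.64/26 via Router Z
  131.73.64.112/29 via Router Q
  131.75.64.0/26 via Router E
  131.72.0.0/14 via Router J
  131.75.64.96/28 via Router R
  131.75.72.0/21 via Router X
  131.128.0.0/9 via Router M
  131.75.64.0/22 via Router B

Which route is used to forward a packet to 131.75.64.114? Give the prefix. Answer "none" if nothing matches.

131.75.64.0/22

Entries matching 131.75.64.114:
  131.64.0.0/12 (131.64.0.0 - 131.79.255.255)
  131.72.0.0/14 (131.72.0.0 - 131.75.255.255)
  131.75.64.0/22 (131.75.64.0 - 131.75.67.255)
Most specific is 131.75.64.0/22.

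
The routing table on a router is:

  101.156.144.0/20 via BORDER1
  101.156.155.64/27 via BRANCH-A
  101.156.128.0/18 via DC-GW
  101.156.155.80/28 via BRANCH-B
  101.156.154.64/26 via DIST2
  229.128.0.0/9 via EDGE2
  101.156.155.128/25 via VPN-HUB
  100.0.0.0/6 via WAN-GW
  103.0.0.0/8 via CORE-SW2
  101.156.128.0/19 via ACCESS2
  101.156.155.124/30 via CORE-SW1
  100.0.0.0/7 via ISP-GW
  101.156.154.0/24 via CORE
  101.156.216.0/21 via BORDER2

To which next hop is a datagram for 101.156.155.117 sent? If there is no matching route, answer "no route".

Routes whose prefix contains 101.156.155.117:
  100.0.0.0/6 (100.0.0.0 - 103.255.255.255) -> WAN-GW
  100.0.0.0/7 (100.0.0.0 - 101.255.255.255) -> ISP-GW
  101.156.128.0/18 (101.156.128.0 - 101.156.191.255) -> DC-GW
  101.156.128.0/19 (101.156.128.0 - 101.156.159.255) -> ACCESS2
  101.156.144.0/20 (101.156.144.0 - 101.156.159.255) -> BORDER1
More-specific entries that do NOT match:
  101.156.155.124/30 (101.156.155.124 - 101.156.155.127) does not contain 101.156.155.117
  101.156.155.80/28 (101.156.155.80 - 101.156.155.95) does not contain 101.156.155.117
  101.156.155.64/27 (101.156.155.64 - 101.156.155.95) does not contain 101.156.155.117
  101.156.154.64/26 (101.156.154.64 - 101.156.154.127) does not contain 101.156.155.117
  101.156.155.128/25 (101.156.155.128 - 101.156.155.255) does not contain 101.156.155.117
  101.156.154.0/24 (101.156.154.0 - 101.156.154.255) does not contain 101.156.155.117
  101.156.216.0/21 (101.156.216.0 - 101.156.223.255) does not contain 101.156.155.117
Longest matching prefix is /20 -> next hop BORDER1.

BORDER1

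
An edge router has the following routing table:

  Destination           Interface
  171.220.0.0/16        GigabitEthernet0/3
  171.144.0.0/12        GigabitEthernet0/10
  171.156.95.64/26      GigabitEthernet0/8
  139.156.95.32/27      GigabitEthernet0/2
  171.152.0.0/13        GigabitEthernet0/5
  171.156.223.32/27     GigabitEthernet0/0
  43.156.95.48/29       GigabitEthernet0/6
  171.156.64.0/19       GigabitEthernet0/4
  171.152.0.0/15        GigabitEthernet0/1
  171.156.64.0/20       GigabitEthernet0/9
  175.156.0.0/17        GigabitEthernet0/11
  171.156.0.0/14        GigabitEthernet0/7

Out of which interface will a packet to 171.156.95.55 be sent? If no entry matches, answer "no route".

GigabitEthernet0/4

Routes whose prefix contains 171.156.95.55:
  171.144.0.0/12 (171.144.0.0 - 171.159.255.255) -> GigabitEthernet0/10
  171.152.0.0/13 (171.152.0.0 - 171.159.255.255) -> GigabitEthernet0/5
  171.156.0.0/14 (171.156.0.0 - 171.159.255.255) -> GigabitEthernet0/7
  171.156.64.0/19 (171.156.64.0 - 171.156.95.255) -> GigabitEthernet0/4
More-specific entries that do NOT match:
  43.156.95.48/29 (43.156.95.48 - 43.156.95.55) does not contain 171.156.95.55
  139.156.95.32/27 (139.156.95.32 - 139.156.95.63) does not contain 171.156.95.55
  171.156.223.32/27 (171.156.223.32 - 171.156.223.63) does not contain 171.156.95.55
  171.156.95.64/26 (171.156.95.64 - 171.156.95.127) does not contain 171.156.95.55
  171.156.64.0/20 (171.156.64.0 - 171.156.79.255) does not contain 171.156.95.55
Longest matching prefix is /19 -> interface GigabitEthernet0/4.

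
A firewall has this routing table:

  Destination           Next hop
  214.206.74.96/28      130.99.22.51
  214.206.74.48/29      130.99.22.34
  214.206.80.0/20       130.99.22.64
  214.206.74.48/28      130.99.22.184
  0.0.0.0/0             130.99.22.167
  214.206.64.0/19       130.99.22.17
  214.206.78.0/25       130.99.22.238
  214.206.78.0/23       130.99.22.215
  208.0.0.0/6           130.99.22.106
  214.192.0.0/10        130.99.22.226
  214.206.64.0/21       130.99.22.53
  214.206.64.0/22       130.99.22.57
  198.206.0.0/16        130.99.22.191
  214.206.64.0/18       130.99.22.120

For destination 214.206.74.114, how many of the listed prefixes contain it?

Prefixes containing 214.206.74.114:
  0.0.0.0/0 (default, matches everything)
  214.192.0.0/10 (214.192.0.0 - 214.255.255.255)
  214.206.64.0/18 (214.206.64.0 - 214.206.127.255)
  214.206.64.0/19 (214.206.64.0 - 214.206.95.255)
Total matching entries: 4.

4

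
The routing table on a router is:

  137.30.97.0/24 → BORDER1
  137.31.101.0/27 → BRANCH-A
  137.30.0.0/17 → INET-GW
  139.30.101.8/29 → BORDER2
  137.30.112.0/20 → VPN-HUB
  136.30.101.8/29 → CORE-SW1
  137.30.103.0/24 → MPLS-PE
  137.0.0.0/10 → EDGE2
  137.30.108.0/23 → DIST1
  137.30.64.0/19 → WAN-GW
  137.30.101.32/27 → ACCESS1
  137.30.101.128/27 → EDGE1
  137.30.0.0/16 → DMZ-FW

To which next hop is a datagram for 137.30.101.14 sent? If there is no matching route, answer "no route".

Routes whose prefix contains 137.30.101.14:
  137.0.0.0/10 (137.0.0.0 - 137.63.255.255) -> EDGE2
  137.30.0.0/16 (137.30.0.0 - 137.30.255.255) -> DMZ-FW
  137.30.0.0/17 (137.30.0.0 - 137.30.127.255) -> INET-GW
More-specific entries that do NOT match:
  139.30.101.8/29 (139.30.101.8 - 139.30.101.15) does not contain 137.30.101.14
  136.30.101.8/29 (136.30.101.8 - 136.30.101.15) does not contain 137.30.101.14
  137.31.101.0/27 (137.31.101.0 - 137.31.101.31) does not contain 137.30.101.14
  137.30.101.32/27 (137.30.101.32 - 137.30.101.63) does not contain 137.30.101.14
  137.30.101.128/27 (137.30.101.128 - 137.30.101.159) does not contain 137.30.101.14
  137.30.97.0/24 (137.30.97.0 - 137.30.97.255) does not contain 137.30.101.14
  137.30.103.0/24 (137.30.103.0 - 137.30.103.255) does not contain 137.30.101.14
  137.30.108.0/23 (137.30.108.0 - 137.30.109.255) does not contain 137.30.101.14
  137.30.112.0/20 (137.30.112.0 - 137.30.127.255) does not contain 137.30.101.14
  137.30.64.0/19 (137.30.64.0 - 137.30.95.255) does not contain 137.30.101.14
Longest matching prefix is /17 -> next hop INET-GW.

INET-GW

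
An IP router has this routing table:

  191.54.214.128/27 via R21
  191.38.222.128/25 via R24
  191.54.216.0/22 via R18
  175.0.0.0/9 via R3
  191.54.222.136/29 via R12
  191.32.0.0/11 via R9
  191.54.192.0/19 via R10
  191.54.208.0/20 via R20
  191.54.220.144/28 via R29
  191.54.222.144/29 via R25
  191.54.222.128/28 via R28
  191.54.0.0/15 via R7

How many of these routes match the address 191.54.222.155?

4

Prefixes containing 191.54.222.155:
  191.32.0.0/11 (191.32.0.0 - 191.63.255.255)
  191.54.0.0/15 (191.54.0.0 - 191.55.255.255)
  191.54.192.0/19 (191.54.192.0 - 191.54.223.255)
  191.54.208.0/20 (191.54.208.0 - 191.54.223.255)
Total matching entries: 4.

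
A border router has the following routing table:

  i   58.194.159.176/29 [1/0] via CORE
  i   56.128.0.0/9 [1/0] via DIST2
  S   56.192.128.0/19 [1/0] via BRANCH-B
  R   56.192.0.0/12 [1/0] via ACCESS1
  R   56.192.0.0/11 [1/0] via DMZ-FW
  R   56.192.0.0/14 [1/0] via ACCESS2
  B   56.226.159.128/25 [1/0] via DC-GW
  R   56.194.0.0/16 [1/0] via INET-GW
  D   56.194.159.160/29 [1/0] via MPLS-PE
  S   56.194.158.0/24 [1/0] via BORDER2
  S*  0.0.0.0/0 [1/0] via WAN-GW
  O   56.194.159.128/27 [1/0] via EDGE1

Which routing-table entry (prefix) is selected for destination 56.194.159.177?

56.194.0.0/16

Entries matching 56.194.159.177:
  0.0.0.0/0 (default, matches everything)
  56.128.0.0/9 (56.128.0.0 - 56.255.255.255)
  56.192.0.0/11 (56.192.0.0 - 56.223.255.255)
  56.192.0.0/12 (56.192.0.0 - 56.207.255.255)
  56.192.0.0/14 (56.192.0.0 - 56.195.255.255)
  56.194.0.0/16 (56.194.0.0 - 56.194.255.255)
Most specific is 56.194.0.0/16.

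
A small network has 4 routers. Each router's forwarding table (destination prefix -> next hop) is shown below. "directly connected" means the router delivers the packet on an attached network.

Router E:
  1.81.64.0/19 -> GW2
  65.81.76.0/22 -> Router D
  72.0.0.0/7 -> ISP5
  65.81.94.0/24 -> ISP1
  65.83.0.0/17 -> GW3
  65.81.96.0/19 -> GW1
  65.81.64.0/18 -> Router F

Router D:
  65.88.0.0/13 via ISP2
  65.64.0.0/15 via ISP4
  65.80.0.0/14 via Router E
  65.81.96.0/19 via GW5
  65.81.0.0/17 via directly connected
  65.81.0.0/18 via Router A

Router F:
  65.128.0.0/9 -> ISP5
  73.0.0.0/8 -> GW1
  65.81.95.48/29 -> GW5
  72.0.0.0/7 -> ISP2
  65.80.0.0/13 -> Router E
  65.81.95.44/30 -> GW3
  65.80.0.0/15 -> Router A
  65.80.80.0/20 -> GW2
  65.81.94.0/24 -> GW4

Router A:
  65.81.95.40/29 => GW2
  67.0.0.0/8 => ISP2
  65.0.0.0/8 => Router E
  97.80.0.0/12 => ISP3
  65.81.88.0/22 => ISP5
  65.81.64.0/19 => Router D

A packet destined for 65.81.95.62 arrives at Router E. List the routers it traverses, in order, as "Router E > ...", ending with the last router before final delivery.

At Router E: longest match for 65.81.95.62 is 65.81.64.0/18 -> Router F
At Router F: longest match for 65.81.95.62 is 65.80.0.0/15 -> Router A
At Router A: longest match for 65.81.95.62 is 65.81.64.0/19 -> Router D
At Router D: longest match for 65.81.95.62 is 65.81.0.0/17 -> directly connected

Router E > Router F > Router A > Router D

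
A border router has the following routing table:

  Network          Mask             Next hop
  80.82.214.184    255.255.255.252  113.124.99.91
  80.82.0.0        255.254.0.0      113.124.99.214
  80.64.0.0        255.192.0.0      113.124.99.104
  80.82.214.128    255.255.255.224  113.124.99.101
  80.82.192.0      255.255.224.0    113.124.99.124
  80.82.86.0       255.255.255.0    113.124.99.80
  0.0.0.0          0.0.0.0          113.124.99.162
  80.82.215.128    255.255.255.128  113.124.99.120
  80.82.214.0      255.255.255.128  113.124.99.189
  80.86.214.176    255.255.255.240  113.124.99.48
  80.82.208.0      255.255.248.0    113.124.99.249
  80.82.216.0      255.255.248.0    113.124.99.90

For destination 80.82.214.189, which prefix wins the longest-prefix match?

Entries matching 80.82.214.189:
  0.0.0.0/0 (default, matches everything)
  80.64.0.0/10 (80.64.0.0 - 80.127.255.255)
  80.82.0.0/15 (80.82.0.0 - 80.83.255.255)
  80.82.192.0/19 (80.82.192.0 - 80.82.223.255)
  80.82.208.0/21 (80.82.208.0 - 80.82.215.255)
Most specific is 80.82.208.0/21.

80.82.208.0/21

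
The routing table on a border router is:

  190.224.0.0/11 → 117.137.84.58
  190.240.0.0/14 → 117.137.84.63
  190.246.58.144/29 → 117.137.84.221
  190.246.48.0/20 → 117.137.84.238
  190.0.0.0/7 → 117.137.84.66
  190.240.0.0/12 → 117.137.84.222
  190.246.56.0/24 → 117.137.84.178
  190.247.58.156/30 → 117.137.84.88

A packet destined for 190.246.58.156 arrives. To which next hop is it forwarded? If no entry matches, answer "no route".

117.137.84.238

Routes whose prefix contains 190.246.58.156:
  190.0.0.0/7 (190.0.0.0 - 191.255.255.255) -> 117.137.84.66
  190.224.0.0/11 (190.224.0.0 - 190.255.255.255) -> 117.137.84.58
  190.240.0.0/12 (190.240.0.0 - 190.255.255.255) -> 117.137.84.222
  190.246.48.0/20 (190.246.48.0 - 190.246.63.255) -> 117.137.84.238
More-specific entries that do NOT match:
  190.247.58.156/30 (190.247.58.156 - 190.247.58.159) does not contain 190.246.58.156
  190.246.58.144/29 (190.246.58.144 - 190.246.58.151) does not contain 190.246.58.156
  190.246.56.0/24 (190.246.56.0 - 190.246.56.255) does not contain 190.246.58.156
Longest matching prefix is /20 -> next hop 117.137.84.238.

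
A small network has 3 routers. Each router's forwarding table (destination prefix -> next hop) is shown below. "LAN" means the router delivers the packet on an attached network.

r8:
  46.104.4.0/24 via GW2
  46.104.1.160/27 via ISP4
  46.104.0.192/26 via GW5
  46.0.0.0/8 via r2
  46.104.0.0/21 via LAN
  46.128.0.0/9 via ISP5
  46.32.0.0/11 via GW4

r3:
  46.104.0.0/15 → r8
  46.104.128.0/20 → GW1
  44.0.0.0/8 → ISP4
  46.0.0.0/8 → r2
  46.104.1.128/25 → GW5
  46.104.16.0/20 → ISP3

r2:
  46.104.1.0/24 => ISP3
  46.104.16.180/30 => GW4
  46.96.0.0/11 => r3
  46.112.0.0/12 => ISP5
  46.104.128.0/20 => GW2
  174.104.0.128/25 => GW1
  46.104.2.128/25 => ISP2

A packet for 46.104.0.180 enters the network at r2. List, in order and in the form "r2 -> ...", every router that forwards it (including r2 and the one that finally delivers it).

At r2: longest match for 46.104.0.180 is 46.96.0.0/11 -> r3
At r3: longest match for 46.104.0.180 is 46.104.0.0/15 -> r8
At r8: longest match for 46.104.0.180 is 46.104.0.0/21 -> LAN

r2 -> r3 -> r8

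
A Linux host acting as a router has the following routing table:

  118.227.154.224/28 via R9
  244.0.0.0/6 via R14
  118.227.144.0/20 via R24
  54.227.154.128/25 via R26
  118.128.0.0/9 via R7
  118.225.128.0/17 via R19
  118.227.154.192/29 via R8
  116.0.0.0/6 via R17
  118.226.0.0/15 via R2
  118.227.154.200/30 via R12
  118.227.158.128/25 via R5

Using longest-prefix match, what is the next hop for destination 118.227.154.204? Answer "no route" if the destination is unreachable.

Routes whose prefix contains 118.227.154.204:
  116.0.0.0/6 (116.0.0.0 - 119.255.255.255) -> R17
  118.128.0.0/9 (118.128.0.0 - 118.255.255.255) -> R7
  118.226.0.0/15 (118.226.0.0 - 118.227.255.255) -> R2
  118.227.144.0/20 (118.227.144.0 - 118.227.159.255) -> R24
More-specific entries that do NOT match:
  118.227.154.200/30 (118.227.154.200 - 118.227.154.203) does not contain 118.227.154.204
  118.227.154.192/29 (118.227.154.192 - 118.227.154.199) does not contain 118.227.154.204
  118.227.154.224/28 (118.227.154.224 - 118.227.154.239) does not contain 118.227.154.204
  54.227.154.128/25 (54.227.154.128 - 54.227.154.255) does not contain 118.227.154.204
  118.227.158.128/25 (118.227.158.128 - 118.227.158.255) does not contain 118.227.154.204
Longest matching prefix is /20 -> next hop R24.

R24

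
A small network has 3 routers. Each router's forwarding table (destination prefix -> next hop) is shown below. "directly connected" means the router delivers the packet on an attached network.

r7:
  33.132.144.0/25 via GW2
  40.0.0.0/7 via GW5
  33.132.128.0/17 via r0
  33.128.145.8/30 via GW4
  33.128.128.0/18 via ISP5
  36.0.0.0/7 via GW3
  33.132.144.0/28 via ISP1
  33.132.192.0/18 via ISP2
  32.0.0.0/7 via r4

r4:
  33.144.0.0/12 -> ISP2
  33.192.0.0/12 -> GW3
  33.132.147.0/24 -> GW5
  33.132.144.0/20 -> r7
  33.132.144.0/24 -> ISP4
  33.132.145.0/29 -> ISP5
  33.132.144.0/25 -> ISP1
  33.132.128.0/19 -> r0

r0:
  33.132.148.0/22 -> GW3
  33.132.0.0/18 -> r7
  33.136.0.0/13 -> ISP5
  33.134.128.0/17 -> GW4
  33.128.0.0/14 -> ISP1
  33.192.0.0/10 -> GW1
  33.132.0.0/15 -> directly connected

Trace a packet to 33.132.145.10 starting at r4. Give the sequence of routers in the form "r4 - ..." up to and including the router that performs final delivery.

r4 - r7 - r0

At r4: longest match for 33.132.145.10 is 33.132.144.0/20 -> r7
At r7: longest match for 33.132.145.10 is 33.132.128.0/17 -> r0
At r0: longest match for 33.132.145.10 is 33.132.0.0/15 -> directly connected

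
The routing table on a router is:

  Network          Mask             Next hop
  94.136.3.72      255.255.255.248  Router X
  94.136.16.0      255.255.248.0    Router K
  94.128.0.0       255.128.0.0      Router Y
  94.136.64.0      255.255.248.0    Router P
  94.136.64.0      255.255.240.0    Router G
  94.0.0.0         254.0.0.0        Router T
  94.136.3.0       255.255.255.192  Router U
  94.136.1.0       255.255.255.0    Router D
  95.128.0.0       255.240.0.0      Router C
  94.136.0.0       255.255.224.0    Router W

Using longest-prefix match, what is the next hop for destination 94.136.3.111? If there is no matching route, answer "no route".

Routes whose prefix contains 94.136.3.111:
  94.0.0.0/7 (94.0.0.0 - 95.255.255.255) -> Router T
  94.128.0.0/9 (94.128.0.0 - 94.255.255.255) -> Router Y
  94.136.0.0/19 (94.136.0.0 - 94.136.31.255) -> Router W
More-specific entries that do NOT match:
  94.136.3.72/29 (94.136.3.72 - 94.136.3.79) does not contain 94.136.3.111
  94.136.3.0/26 (94.136.3.0 - 94.136.3.63) does not contain 94.136.3.111
  94.136.1.0/24 (94.136.1.0 - 94.136.1.255) does not contain 94.136.3.111
  94.136.16.0/21 (94.136.16.0 - 94.136.23.255) does not contain 94.136.3.111
  94.136.64.0/21 (94.136.64.0 - 94.136.71.255) does not contain 94.136.3.111
  94.136.64.0/20 (94.136.64.0 - 94.136.79.255) does not contain 94.136.3.111
Longest matching prefix is /19 -> next hop Router W.

Router W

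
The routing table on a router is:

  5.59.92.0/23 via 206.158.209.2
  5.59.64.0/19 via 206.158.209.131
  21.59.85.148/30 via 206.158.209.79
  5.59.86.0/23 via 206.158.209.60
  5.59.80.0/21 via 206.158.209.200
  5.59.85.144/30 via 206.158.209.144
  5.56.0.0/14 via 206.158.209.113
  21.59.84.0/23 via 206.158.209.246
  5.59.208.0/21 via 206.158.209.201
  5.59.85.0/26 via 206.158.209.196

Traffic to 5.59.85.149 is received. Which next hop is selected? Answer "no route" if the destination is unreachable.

Routes whose prefix contains 5.59.85.149:
  5.56.0.0/14 (5.56.0.0 - 5.59.255.255) -> 206.158.209.113
  5.59.64.0/19 (5.59.64.0 - 5.59.95.255) -> 206.158.209.131
  5.59.80.0/21 (5.59.80.0 - 5.59.87.255) -> 206.158.209.200
More-specific entries that do NOT match:
  21.59.85.148/30 (21.59.85.148 - 21.59.85.151) does not contain 5.59.85.149
  5.59.85.144/30 (5.59.85.144 - 5.59.85.147) does not contain 5.59.85.149
  5.59.85.0/26 (5.59.85.0 - 5.59.85.63) does not contain 5.59.85.149
  5.59.92.0/23 (5.59.92.0 - 5.59.93.255) does not contain 5.59.85.149
  5.59.86.0/23 (5.59.86.0 - 5.59.87.255) does not contain 5.59.85.149
  21.59.84.0/23 (21.59.84.0 - 21.59.85.255) does not contain 5.59.85.149
Longest matching prefix is /21 -> next hop 206.158.209.200.

206.158.209.200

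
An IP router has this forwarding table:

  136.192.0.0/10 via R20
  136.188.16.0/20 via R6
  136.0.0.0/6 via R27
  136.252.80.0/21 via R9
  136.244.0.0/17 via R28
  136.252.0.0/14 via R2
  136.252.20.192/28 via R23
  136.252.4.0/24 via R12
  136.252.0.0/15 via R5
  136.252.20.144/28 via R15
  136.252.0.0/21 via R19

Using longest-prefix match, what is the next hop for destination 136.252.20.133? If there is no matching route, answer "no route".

Routes whose prefix contains 136.252.20.133:
  136.0.0.0/6 (136.0.0.0 - 139.255.255.255) -> R27
  136.192.0.0/10 (136.192.0.0 - 136.255.255.255) -> R20
  136.252.0.0/14 (136.252.0.0 - 136.255.255.255) -> R2
  136.252.0.0/15 (136.252.0.0 - 136.253.255.255) -> R5
More-specific entries that do NOT match:
  136.252.20.192/28 (136.252.20.192 - 136.252.20.207) does not contain 136.252.20.133
  136.252.20.144/28 (136.252.20.144 - 136.252.20.159) does not contain 136.252.20.133
  136.252.4.0/24 (136.252.4.0 - 136.252.4.255) does not contain 136.252.20.133
  136.252.80.0/21 (136.252.80.0 - 136.252.87.255) does not contain 136.252.20.133
  136.252.0.0/21 (136.252.0.0 - 136.252.7.255) does not contain 136.252.20.133
  136.188.16.0/20 (136.188.16.0 - 136.188.31.255) does not contain 136.252.20.133
  136.244.0.0/17 (136.244.0.0 - 136.244.127.255) does not contain 136.252.20.133
Longest matching prefix is /15 -> next hop R5.

R5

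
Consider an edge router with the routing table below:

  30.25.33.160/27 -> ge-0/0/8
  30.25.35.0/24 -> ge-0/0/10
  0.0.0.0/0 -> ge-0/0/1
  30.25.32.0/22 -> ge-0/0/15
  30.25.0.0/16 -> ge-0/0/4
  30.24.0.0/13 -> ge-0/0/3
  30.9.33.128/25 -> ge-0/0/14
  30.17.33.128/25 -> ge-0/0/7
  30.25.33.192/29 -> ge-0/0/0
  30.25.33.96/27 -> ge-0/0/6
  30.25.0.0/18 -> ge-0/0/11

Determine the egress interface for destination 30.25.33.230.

ge-0/0/15

Routes whose prefix contains 30.25.33.230:
  0.0.0.0/0 (default, matches everything) -> ge-0/0/1
  30.24.0.0/13 (30.24.0.0 - 30.31.255.255) -> ge-0/0/3
  30.25.0.0/16 (30.25.0.0 - 30.25.255.255) -> ge-0/0/4
  30.25.0.0/18 (30.25.0.0 - 30.25.63.255) -> ge-0/0/11
  30.25.32.0/22 (30.25.32.0 - 30.25.35.255) -> ge-0/0/15
More-specific entries that do NOT match:
  30.25.33.192/29 (30.25.33.192 - 30.25.33.199) does not contain 30.25.33.230
  30.25.33.160/27 (30.25.33.160 - 30.25.33.191) does not contain 30.25.33.230
  30.25.33.96/27 (30.25.33.96 - 30.25.33.127) does not contain 30.25.33.230
  30.9.33.128/25 (30.9.33.128 - 30.9.33.255) does not contain 30.25.33.230
  30.17.33.128/25 (30.17.33.128 - 30.17.33.255) does not contain 30.25.33.230
  30.25.35.0/24 (30.25.35.0 - 30.25.35.255) does not contain 30.25.33.230
Longest matching prefix is /22 -> interface ge-0/0/15.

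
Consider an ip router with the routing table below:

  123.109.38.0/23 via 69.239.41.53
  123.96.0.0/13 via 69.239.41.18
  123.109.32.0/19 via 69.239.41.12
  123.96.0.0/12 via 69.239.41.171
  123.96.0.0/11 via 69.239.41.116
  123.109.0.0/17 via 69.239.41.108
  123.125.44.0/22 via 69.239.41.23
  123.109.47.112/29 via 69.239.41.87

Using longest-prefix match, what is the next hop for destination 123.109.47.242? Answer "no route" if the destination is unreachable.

69.239.41.12

Routes whose prefix contains 123.109.47.242:
  123.96.0.0/11 (123.96.0.0 - 123.127.255.255) -> 69.239.41.116
  123.96.0.0/12 (123.96.0.0 - 123.111.255.255) -> 69.239.41.171
  123.109.0.0/17 (123.109.0.0 - 123.109.127.255) -> 69.239.41.108
  123.109.32.0/19 (123.109.32.0 - 123.109.63.255) -> 69.239.41.12
More-specific entries that do NOT match:
  123.109.47.112/29 (123.109.47.112 - 123.109.47.119) does not contain 123.109.47.242
  123.109.38.0/23 (123.109.38.0 - 123.109.39.255) does not contain 123.109.47.242
  123.125.44.0/22 (123.125.44.0 - 123.125.47.255) does not contain 123.109.47.242
Longest matching prefix is /19 -> next hop 69.239.41.12.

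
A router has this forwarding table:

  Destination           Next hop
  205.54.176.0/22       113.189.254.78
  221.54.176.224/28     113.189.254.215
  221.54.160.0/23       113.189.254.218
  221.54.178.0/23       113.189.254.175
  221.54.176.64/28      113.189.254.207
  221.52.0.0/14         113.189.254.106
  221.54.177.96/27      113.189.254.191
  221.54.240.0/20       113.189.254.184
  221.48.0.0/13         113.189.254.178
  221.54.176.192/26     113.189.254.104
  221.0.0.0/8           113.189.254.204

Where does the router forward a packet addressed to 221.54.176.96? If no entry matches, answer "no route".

Routes whose prefix contains 221.54.176.96:
  221.0.0.0/8 (221.0.0.0 - 221.255.255.255) -> 113.189.254.204
  221.48.0.0/13 (221.48.0.0 - 221.55.255.255) -> 113.189.254.178
  221.52.0.0/14 (221.52.0.0 - 221.55.255.255) -> 113.189.254.106
More-specific entries that do NOT match:
  221.54.176.224/28 (221.54.176.224 - 221.54.176.239) does not contain 221.54.176.96
  221.54.176.64/28 (221.54.176.64 - 221.54.176.79) does not contain 221.54.176.96
  221.54.177.96/27 (221.54.177.96 - 221.54.177.127) does not contain 221.54.176.96
  221.54.176.192/26 (221.54.176.192 - 221.54.176.255) does not contain 221.54.176.96
  221.54.160.0/23 (221.54.160.0 - 221.54.161.255) does not contain 221.54.176.96
  221.54.178.0/23 (221.54.178.0 - 221.54.179.255) does not contain 221.54.176.96
  205.54.176.0/22 (205.54.176.0 - 205.54.179.255) does not contain 221.54.176.96
  221.54.240.0/20 (221.54.240.0 - 221.54.255.255) does not contain 221.54.176.96
Longest matching prefix is /14 -> next hop 113.189.254.106.

113.189.254.106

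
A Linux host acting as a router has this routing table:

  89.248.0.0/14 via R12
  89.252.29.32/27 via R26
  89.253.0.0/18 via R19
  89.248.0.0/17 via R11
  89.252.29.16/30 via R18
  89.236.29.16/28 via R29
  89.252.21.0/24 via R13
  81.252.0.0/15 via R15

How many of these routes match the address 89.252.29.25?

No listed prefix contains 89.252.29.25.
Total matching entries: 0.

0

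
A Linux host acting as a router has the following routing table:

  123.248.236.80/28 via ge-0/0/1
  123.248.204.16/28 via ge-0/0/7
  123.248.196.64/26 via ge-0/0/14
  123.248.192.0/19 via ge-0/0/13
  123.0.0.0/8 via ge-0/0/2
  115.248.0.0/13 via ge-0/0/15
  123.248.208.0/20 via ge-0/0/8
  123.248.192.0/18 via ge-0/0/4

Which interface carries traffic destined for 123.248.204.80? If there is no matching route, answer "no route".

ge-0/0/13

Routes whose prefix contains 123.248.204.80:
  123.0.0.0/8 (123.0.0.0 - 123.255.255.255) -> ge-0/0/2
  123.248.192.0/18 (123.248.192.0 - 123.248.255.255) -> ge-0/0/4
  123.248.192.0/19 (123.248.192.0 - 123.248.223.255) -> ge-0/0/13
More-specific entries that do NOT match:
  123.248.236.80/28 (123.248.236.80 - 123.248.236.95) does not contain 123.248.204.80
  123.248.204.16/28 (123.248.204.16 - 123.248.204.31) does not contain 123.248.204.80
  123.248.196.64/26 (123.248.196.64 - 123.248.196.127) does not contain 123.248.204.80
  123.248.208.0/20 (123.248.208.0 - 123.248.223.255) does not contain 123.248.204.80
Longest matching prefix is /19 -> interface ge-0/0/13.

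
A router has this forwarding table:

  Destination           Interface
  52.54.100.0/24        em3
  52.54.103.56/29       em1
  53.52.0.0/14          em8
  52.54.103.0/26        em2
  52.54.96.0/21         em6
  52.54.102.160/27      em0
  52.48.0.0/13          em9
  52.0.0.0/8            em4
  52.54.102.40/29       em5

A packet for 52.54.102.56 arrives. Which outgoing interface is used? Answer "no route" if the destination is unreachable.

em6

Routes whose prefix contains 52.54.102.56:
  52.0.0.0/8 (52.0.0.0 - 52.255.255.255) -> em4
  52.48.0.0/13 (52.48.0.0 - 52.55.255.255) -> em9
  52.54.96.0/21 (52.54.96.0 - 52.54.103.255) -> em6
More-specific entries that do NOT match:
  52.54.103.56/29 (52.54.103.56 - 52.54.103.63) does not contain 52.54.102.56
  52.54.102.40/29 (52.54.102.40 - 52.54.102.47) does not contain 52.54.102.56
  52.54.102.160/27 (52.54.102.160 - 52.54.102.191) does not contain 52.54.102.56
  52.54.103.0/26 (52.54.103.0 - 52.54.103.63) does not contain 52.54.102.56
  52.54.100.0/24 (52.54.100.0 - 52.54.100.255) does not contain 52.54.102.56
Longest matching prefix is /21 -> interface em6.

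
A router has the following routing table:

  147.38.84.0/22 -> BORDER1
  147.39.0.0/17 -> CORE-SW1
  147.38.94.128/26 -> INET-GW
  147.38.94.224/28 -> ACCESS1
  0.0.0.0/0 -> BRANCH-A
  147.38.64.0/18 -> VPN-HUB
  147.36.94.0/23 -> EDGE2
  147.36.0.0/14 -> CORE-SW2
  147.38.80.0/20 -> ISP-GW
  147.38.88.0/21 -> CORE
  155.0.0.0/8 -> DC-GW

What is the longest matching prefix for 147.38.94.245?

147.38.88.0/21

Entries matching 147.38.94.245:
  0.0.0.0/0 (default, matches everything)
  147.36.0.0/14 (147.36.0.0 - 147.39.255.255)
  147.38.64.0/18 (147.38.64.0 - 147.38.127.255)
  147.38.80.0/20 (147.38.80.0 - 147.38.95.255)
  147.38.88.0/21 (147.38.88.0 - 147.38.95.255)
Most specific is 147.38.88.0/21.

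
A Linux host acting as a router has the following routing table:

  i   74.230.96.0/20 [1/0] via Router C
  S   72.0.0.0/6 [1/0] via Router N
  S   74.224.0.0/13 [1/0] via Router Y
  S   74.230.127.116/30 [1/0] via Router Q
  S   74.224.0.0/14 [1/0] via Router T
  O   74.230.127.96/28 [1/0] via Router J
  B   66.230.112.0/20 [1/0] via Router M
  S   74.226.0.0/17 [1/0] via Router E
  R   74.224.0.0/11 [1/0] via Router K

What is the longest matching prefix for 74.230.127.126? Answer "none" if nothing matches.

74.224.0.0/13

Entries matching 74.230.127.126:
  72.0.0.0/6 (72.0.0.0 - 75.255.255.255)
  74.224.0.0/11 (74.224.0.0 - 74.255.255.255)
  74.224.0.0/13 (74.224.0.0 - 74.231.255.255)
Most specific is 74.224.0.0/13.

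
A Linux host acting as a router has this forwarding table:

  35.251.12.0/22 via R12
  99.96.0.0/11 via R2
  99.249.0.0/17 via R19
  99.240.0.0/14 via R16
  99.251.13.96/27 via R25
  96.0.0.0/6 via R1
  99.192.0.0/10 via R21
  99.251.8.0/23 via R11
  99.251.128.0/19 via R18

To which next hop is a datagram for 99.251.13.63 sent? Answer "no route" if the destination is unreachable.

Routes whose prefix contains 99.251.13.63:
  96.0.0.0/6 (96.0.0.0 - 99.255.255.255) -> R1
  99.192.0.0/10 (99.192.0.0 - 99.255.255.255) -> R21
More-specific entries that do NOT match:
  99.251.13.96/27 (99.251.13.96 - 99.251.13.127) does not contain 99.251.13.63
  99.251.8.0/23 (99.251.8.0 - 99.251.9.255) does not contain 99.251.13.63
  35.251.12.0/22 (35.251.12.0 - 35.251.15.255) does not contain 99.251.13.63
  99.251.128.0/19 (99.251.128.0 - 99.251.159.255) does not contain 99.251.13.63
  99.249.0.0/17 (99.249.0.0 - 99.249.127.255) does not contain 99.251.13.63
  99.240.0.0/14 (99.240.0.0 - 99.243.255.255) does not contain 99.251.13.63
  99.96.0.0/11 (99.96.0.0 - 99.127.255.255) does not contain 99.251.13.63
Longest matching prefix is /10 -> next hop R21.

R21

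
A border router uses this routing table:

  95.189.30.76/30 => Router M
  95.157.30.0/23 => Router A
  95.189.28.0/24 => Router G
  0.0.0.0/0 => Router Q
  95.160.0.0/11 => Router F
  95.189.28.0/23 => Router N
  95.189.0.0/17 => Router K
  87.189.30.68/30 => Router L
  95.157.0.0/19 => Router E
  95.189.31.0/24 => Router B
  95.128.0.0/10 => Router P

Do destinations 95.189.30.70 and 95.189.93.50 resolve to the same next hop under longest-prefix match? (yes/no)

yes

95.189.30.70: longest match 95.189.0.0/17 -> Router K
95.189.93.50: longest match 95.189.0.0/17 -> Router K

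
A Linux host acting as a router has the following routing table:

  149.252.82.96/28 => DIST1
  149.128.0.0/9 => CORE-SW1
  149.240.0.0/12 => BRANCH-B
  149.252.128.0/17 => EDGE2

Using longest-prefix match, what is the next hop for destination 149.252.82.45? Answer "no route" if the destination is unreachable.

BRANCH-B

Routes whose prefix contains 149.252.82.45:
  149.128.0.0/9 (149.128.0.0 - 149.255.255.255) -> CORE-SW1
  149.240.0.0/12 (149.240.0.0 - 149.255.255.255) -> BRANCH-B
More-specific entries that do NOT match:
  149.252.82.96/28 (149.252.82.96 - 149.252.82.111) does not contain 149.252.82.45
  149.252.128.0/17 (149.252.128.0 - 149.252.255.255) does not contain 149.252.82.45
Longest matching prefix is /12 -> next hop BRANCH-B.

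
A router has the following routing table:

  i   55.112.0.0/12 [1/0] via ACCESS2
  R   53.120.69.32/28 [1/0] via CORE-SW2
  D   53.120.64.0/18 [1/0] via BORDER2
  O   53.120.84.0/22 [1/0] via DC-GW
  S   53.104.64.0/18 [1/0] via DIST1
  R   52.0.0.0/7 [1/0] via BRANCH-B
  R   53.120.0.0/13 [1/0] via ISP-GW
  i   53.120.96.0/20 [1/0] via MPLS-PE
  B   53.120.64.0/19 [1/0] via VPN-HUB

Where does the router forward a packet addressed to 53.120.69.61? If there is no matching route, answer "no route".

VPN-HUB

Routes whose prefix contains 53.120.69.61:
  52.0.0.0/7 (52.0.0.0 - 53.255.255.255) -> BRANCH-B
  53.120.0.0/13 (53.120.0.0 - 53.127.255.255) -> ISP-GW
  53.120.64.0/18 (53.120.64.0 - 53.120.127.255) -> BORDER2
  53.120.64.0/19 (53.120.64.0 - 53.120.95.255) -> VPN-HUB
More-specific entries that do NOT match:
  53.120.69.32/28 (53.120.69.32 - 53.120.69.47) does not contain 53.120.69.61
  53.120.84.0/22 (53.120.84.0 - 53.120.87.255) does not contain 53.120.69.61
  53.120.96.0/20 (53.120.96.0 - 53.120.111.255) does not contain 53.120.69.61
Longest matching prefix is /19 -> next hop VPN-HUB.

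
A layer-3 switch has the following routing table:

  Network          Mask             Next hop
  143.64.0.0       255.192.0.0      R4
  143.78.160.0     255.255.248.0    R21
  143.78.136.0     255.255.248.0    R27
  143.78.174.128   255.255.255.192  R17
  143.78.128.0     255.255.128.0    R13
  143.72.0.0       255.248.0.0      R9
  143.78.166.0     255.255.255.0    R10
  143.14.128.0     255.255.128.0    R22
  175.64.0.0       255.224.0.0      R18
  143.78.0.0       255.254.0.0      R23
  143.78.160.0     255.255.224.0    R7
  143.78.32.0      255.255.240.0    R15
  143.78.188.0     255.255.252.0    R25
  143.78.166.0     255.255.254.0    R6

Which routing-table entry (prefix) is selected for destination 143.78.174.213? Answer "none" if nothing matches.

Entries matching 143.78.174.213:
  143.64.0.0/10 (143.64.0.0 - 143.127.255.255)
  143.72.0.0/13 (143.72.0.0 - 143.79.255.255)
  143.78.0.0/15 (143.78.0.0 - 143.79.255.255)
  143.78.128.0/17 (143.78.128.0 - 143.78.255.255)
  143.78.160.0/19 (143.78.160.0 - 143.78.191.255)
Most specific is 143.78.160.0/19.

143.78.160.0/19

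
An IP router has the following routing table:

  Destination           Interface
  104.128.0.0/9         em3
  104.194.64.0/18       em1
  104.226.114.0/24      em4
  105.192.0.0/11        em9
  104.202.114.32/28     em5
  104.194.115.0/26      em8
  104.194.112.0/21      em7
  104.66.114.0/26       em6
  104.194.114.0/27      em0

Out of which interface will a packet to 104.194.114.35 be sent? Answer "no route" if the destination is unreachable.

em7

Routes whose prefix contains 104.194.114.35:
  104.128.0.0/9 (104.128.0.0 - 104.255.255.255) -> em3
  104.194.64.0/18 (104.194.64.0 - 104.194.127.255) -> em1
  104.194.112.0/21 (104.194.112.0 - 104.194.119.255) -> em7
More-specific entries that do NOT match:
  104.202.114.32/28 (104.202.114.32 - 104.202.114.47) does not contain 104.194.114.35
  104.194.114.0/27 (104.194.114.0 - 104.194.114.31) does not contain 104.194.114.35
  104.194.115.0/26 (104.194.115.0 - 104.194.115.63) does not contain 104.194.114.35
  104.66.114.0/26 (104.66.114.0 - 104.66.114.63) does not contain 104.194.114.35
  104.226.114.0/24 (104.226.114.0 - 104.226.114.255) does not contain 104.194.114.35
Longest matching prefix is /21 -> interface em7.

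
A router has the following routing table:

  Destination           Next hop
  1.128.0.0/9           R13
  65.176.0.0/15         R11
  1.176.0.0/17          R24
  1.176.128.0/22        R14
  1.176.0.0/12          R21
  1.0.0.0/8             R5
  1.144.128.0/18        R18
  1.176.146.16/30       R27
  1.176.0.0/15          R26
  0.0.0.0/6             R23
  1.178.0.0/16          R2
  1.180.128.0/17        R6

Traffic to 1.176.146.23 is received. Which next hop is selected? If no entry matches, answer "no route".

R26

Routes whose prefix contains 1.176.146.23:
  0.0.0.0/6 (0.0.0.0 - 3.255.255.255) -> R23
  1.0.0.0/8 (1.0.0.0 - 1.255.255.255) -> R5
  1.128.0.0/9 (1.128.0.0 - 1.255.255.255) -> R13
  1.176.0.0/12 (1.176.0.0 - 1.191.255.255) -> R21
  1.176.0.0/15 (1.176.0.0 - 1.177.255.255) -> R26
More-specific entries that do NOT match:
  1.176.146.16/30 (1.176.146.16 - 1.176.146.19) does not contain 1.176.146.23
  1.176.128.0/22 (1.176.128.0 - 1.176.131.255) does not contain 1.176.146.23
  1.144.128.0/18 (1.144.128.0 - 1.144.191.255) does not contain 1.176.146.23
  1.176.0.0/17 (1.176.0.0 - 1.176.127.255) does not contain 1.176.146.23
  1.180.128.0/17 (1.180.128.0 - 1.180.255.255) does not contain 1.176.146.23
  1.178.0.0/16 (1.178.0.0 - 1.178.255.255) does not contain 1.176.146.23
Longest matching prefix is /15 -> next hop R26.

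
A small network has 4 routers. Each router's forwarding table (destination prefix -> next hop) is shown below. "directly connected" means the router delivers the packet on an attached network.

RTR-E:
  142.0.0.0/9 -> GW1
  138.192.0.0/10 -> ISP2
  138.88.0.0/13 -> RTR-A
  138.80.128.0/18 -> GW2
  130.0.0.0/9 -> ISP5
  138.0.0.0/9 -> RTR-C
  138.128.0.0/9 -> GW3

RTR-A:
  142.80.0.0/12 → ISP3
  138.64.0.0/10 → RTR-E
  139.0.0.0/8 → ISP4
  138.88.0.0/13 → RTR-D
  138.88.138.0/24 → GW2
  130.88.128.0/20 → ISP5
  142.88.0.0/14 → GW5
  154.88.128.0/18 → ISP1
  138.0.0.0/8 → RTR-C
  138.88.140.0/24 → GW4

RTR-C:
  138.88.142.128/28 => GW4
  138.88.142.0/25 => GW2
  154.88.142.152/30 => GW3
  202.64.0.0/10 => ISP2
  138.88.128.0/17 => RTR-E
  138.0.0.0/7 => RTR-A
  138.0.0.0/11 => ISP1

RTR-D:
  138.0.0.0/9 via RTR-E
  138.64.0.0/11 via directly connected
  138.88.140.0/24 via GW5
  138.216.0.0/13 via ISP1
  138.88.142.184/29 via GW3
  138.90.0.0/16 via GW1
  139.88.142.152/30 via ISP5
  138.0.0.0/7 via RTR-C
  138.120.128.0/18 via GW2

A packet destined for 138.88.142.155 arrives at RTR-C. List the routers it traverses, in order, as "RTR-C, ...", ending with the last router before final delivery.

At RTR-C: longest match for 138.88.142.155 is 138.88.128.0/17 -> RTR-E
At RTR-E: longest match for 138.88.142.155 is 138.88.0.0/13 -> RTR-A
At RTR-A: longest match for 138.88.142.155 is 138.88.0.0/13 -> RTR-D
At RTR-D: longest match for 138.88.142.155 is 138.64.0.0/11 -> directly connected

RTR-C, RTR-E, RTR-A, RTR-D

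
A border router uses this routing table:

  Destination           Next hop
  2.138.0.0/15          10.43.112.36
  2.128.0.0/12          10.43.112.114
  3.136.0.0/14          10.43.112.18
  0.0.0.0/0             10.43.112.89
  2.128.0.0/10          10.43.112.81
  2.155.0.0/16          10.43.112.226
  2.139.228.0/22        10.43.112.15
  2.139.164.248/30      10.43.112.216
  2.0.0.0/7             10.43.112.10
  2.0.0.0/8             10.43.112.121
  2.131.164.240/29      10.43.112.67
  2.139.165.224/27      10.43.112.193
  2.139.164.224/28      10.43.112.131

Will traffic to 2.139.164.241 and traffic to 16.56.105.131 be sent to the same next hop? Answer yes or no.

no

2.139.164.241: longest match 2.138.0.0/15 -> 10.43.112.36
16.56.105.131: longest match 0.0.0.0/0 -> 10.43.112.89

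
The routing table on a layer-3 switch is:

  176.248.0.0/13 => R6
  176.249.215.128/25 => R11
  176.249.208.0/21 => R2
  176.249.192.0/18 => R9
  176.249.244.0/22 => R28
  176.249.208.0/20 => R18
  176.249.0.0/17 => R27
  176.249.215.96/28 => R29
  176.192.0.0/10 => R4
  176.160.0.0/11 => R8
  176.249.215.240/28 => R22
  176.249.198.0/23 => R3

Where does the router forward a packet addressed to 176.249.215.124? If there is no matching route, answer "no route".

R2

Routes whose prefix contains 176.249.215.124:
  176.192.0.0/10 (176.192.0.0 - 176.255.255.255) -> R4
  176.248.0.0/13 (176.248.0.0 - 176.255.255.255) -> R6
  176.249.192.0/18 (176.249.192.0 - 176.249.255.255) -> R9
  176.249.208.0/20 (176.249.208.0 - 176.249.223.255) -> R18
  176.249.208.0/21 (176.249.208.0 - 176.249.215.255) -> R2
More-specific entries that do NOT match:
  176.249.215.96/28 (176.249.215.96 - 176.249.215.111) does not contain 176.249.215.124
  176.249.215.240/28 (176.249.215.240 - 176.249.215.255) does not contain 176.249.215.124
  176.249.215.128/25 (176.249.215.128 - 176.249.215.255) does not contain 176.249.215.124
  176.249.198.0/23 (176.249.198.0 - 176.249.199.255) does not contain 176.249.215.124
  176.249.244.0/22 (176.249.244.0 - 176.249.247.255) does not contain 176.249.215.124
Longest matching prefix is /21 -> next hop R2.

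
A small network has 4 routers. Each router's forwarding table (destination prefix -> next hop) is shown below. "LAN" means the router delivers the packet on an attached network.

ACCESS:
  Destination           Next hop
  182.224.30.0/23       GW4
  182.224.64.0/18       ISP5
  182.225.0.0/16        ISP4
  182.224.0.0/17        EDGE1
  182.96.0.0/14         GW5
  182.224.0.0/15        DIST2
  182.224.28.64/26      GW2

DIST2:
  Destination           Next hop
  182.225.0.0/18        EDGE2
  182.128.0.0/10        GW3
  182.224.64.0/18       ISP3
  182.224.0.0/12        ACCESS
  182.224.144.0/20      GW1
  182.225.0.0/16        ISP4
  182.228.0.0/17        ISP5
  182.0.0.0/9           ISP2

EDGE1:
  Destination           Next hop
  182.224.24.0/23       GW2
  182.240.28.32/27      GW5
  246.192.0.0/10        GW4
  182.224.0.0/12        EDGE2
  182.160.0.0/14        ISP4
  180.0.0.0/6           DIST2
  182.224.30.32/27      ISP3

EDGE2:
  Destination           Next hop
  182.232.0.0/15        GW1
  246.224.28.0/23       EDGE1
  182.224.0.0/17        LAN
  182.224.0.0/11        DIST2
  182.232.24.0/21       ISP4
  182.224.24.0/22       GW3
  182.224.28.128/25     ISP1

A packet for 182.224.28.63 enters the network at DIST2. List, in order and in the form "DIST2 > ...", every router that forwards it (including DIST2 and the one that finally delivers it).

DIST2 > ACCESS > EDGE1 > EDGE2

At DIST2: longest match for 182.224.28.63 is 182.224.0.0/12 -> ACCESS
At ACCESS: longest match for 182.224.28.63 is 182.224.0.0/17 -> EDGE1
At EDGE1: longest match for 182.224.28.63 is 182.224.0.0/12 -> EDGE2
At EDGE2: longest match for 182.224.28.63 is 182.224.0.0/17 -> LAN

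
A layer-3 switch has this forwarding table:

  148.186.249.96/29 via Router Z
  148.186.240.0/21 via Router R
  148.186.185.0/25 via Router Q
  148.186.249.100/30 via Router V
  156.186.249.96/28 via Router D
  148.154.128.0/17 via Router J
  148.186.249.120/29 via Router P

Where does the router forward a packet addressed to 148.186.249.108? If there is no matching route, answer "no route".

No entry's prefix contains 148.186.249.108; there is no default route.

no route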